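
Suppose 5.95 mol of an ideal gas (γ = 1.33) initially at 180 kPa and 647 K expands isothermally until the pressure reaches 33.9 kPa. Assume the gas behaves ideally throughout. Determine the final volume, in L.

944 L

V₁ = nRT₁/P₁ = 5.95×8.314×647/180 = 178 L.
Isothermal: T stays 647 K; PV = const ⇒ V₂ = 944 L, P₂ = 33.9 kPa.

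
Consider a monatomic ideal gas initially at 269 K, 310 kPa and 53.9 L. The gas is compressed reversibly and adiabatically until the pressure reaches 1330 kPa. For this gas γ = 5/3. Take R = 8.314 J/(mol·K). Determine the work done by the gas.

n = P₁V₁/(RT₁) = 310×53.9/(8.314×269) = 7.47 mol.
Adiabatic: T₂/T₁ = (P₂/P₁)^((γ−1)/γ) ⇒ T₂ = 269×(4.29)^0.400 = 482 K; V₂ = 22.5 L.
ΔU = nCvΔT = 7.47×12.5×(482−269) = 19800 J.
Q = 0 for an adiabatic process, so W = −ΔU = -19800 J.

-19800 J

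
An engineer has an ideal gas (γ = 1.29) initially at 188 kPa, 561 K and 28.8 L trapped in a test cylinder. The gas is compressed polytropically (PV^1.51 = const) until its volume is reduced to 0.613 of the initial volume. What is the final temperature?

Polytropic n=1.51: T₂ = T₁(V₁/V₂)^(n−1) = 561×(1.63)^0.51 = 720 K; P₂ = P₁(V₁/V₂)^n = 394 kPa.

720 K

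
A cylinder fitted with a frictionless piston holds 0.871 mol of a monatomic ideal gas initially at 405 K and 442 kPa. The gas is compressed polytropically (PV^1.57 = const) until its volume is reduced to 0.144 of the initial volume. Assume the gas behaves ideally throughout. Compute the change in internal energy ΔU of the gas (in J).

8880 J

V₁ = nRT₁/P₁ = 0.871×8.314×405/442 = 6.64 L.
Polytropic n=1.57: T₂ = T₁(V₁/V₂)^(n−1) = 405×(6.94)^0.57 = 1220 K; P₂ = P₁(V₁/V₂)^n = 9260 kPa.
For an ideal gas ΔU = nCvΔT with Cv = (3/2)R = 12.5 J/(mol·K).
ΔU = 0.871×12.5×(1220−405) = 8880 J.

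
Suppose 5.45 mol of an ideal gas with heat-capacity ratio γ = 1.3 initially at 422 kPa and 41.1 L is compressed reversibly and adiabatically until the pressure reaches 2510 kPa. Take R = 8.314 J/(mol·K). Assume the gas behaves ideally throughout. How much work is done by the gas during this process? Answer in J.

T₁ = P₁V₁/(nR) = 422×41.1/(5.45×8.314) = 383 K.
Adiabatic: T₂/T₁ = (P₂/P₁)^((γ−1)/γ) ⇒ T₂ = 383×(5.95)^0.231 = 578 K; V₂ = 10.4 L.
ΔU = nCvΔT = 5.45×27.7×(578−383) = 29400 J.
Q = 0 for an adiabatic process, so W = −ΔU = -29400 J.

-29400 J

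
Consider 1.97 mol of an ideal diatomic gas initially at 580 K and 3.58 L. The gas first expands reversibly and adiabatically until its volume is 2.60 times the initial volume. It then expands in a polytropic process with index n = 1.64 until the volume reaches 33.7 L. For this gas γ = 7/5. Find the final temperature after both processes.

P₁ = nRT₁/V₁ = 1.97×8.314×580/3.58 = 2650 kPa.
Step 1 — Adiabatic: TV^(γ−1) = const ⇒ T₂ = 580×(0.385)^0.400 = 396 K; PV^γ = const ⇒ P₂ = 696 kPa.
ΔU = nCvΔT = 1.97×20.8×(396−580) = -7540 J.
Q = 0 for an adiabatic process, so W = −ΔU = 7540 J.
State after step 1: P = 696 kPa, V = 9.31 L, T = 396 K.
Step 2 — Polytropic n=1.64: T₂ = T₁(V₁/V₂)^(n−1) = 396×(0.276)^0.64 = 174 K; P₂ = P₁(V₁/V₂)^n = 84.4 kPa.
W = (P₁V₁−P₂V₂)/(n−1) = (696×9.31−84.4×33.7)/0.64 = 5680 J.
ΔU = nCvΔT = 1.97×20.8×(174−396) = -9090 J.
Q = ΔU + W = -3410 J.
Net over both steps: W = 13200 J, Q = -3410 J, ΔU = -16600 J.

174 K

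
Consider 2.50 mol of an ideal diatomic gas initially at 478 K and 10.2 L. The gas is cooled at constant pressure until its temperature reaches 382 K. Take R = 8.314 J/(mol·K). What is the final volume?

8.15 L

P₁ = nRT₁/V₁ = 2.50×8.314×478/10.2 = 974 kPa.
Isobaric: P stays 974 kPa; V/T = const ⇒ T₂ = 382 K, V₂ = 8.15 L.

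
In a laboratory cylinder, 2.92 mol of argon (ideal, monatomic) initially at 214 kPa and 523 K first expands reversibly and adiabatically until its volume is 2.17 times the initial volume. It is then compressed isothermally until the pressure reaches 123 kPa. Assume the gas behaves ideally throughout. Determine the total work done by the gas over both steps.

V₁ = nRT₁/P₁ = 2.92×8.314×523/214 = 59.3 L.
Step 1 — Adiabatic: TV^(γ−1) = const ⇒ T₂ = 523×(0.461)^0.667 = 312 K; PV^γ = const ⇒ P₂ = 58.8 kPa.
ΔU = nCvΔT = 2.92×12.5×(312−523) = -7680 J.
Q = 0 for an adiabatic process, so W = −ΔU = 7680 J.
State after step 1: P = 58.8 kPa, V = 129 L, T = 312 K.
Step 2 — Isothermal: T stays 312 K; PV = const ⇒ V₂ = 61.6 L, P₂ = 123 kPa.
ΔU = 0 (ideal gas, T constant).
W = nRT ln(V₂/V₁) = 2.92×8.314×312×ln(0.478) = -5590 J.
Q = ΔU + W = -5590 J.
Net over both steps: W = 2100 J, Q = -5590 J, ΔU = -7680 J.

2100 J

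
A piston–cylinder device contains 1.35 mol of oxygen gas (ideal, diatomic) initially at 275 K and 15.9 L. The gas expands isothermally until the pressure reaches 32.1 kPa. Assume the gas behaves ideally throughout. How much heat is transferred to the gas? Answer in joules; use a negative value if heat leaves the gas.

P₁ = nRT₁/V₁ = 1.35×8.314×275/15.9 = 194 kPa.
Isothermal: T stays 275 K; PV = const ⇒ V₂ = 96.2 L, P₂ = 32.1 kPa.
ΔU = 0 (ideal gas, T constant).
W = nRT ln(V₂/V₁) = 1.35×8.314×275×ln(6.05) = 5550 J.
Q = ΔU + W = 5550 J.

5550 J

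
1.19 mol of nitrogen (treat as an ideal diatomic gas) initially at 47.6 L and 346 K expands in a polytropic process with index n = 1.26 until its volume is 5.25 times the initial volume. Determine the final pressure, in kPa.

8.90 kPa

P₁ = nRT₁/V₁ = 1.19×8.314×346/47.6 = 71.9 kPa.
Polytropic n=1.26: T₂ = T₁(V₁/V₂)^(n−1) = 346×(0.190)^0.26 = 225 K; P₂ = P₁(V₁/V₂)^n = 8.90 kPa.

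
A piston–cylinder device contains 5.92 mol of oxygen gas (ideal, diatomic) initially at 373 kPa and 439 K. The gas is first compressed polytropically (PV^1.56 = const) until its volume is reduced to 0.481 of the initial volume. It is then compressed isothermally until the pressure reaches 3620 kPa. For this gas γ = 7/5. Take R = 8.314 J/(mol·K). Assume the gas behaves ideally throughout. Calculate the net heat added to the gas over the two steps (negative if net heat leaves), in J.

-29000 J

V₁ = nRT₁/P₁ = 5.92×8.314×439/373 = 57.9 L.
Step 1 — Polytropic n=1.56: T₂ = T₁(V₁/V₂)^(n−1) = 439×(2.08)^0.56 = 661 K; P₂ = P₁(V₁/V₂)^n = 1170 kPa.
W = (P₁V₁−P₂V₂)/(n−1) = (373×57.9−1170×27.9)/0.56 = -19500 J.
ΔU = nCvΔT = 5.92×20.8×(661−439) = 27400 J.
Q = ΔU + W = 7820 J.
State after step 1: P = 1170 kPa, V = 27.9 L, T = 661 K.
Step 2 — Isothermal: T stays 661 K; PV = const ⇒ V₂ = 8.99 L, P₂ = 3620 kPa.
ΔU = 0 (ideal gas, T constant).
W = nRT ln(V₂/V₁) = 5.92×8.314×661×ln(0.323) = -36800 J.
Q = ΔU + W = -36800 J.
Net over both steps: W = -56400 J, Q = -29000 J, ΔU = 27400 J.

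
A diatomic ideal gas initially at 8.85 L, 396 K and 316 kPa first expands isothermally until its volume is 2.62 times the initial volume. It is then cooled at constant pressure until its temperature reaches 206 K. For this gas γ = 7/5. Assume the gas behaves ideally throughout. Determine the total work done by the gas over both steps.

n = P₁V₁/(RT₁) = 316×8.85/(8.314×396) = 0.849 mol.
Step 1 — Isothermal: T stays 396 K; PV = const ⇒ V₂ = 23.2 L, P₂ = 121 kPa.
ΔU = 0 (ideal gas, T constant).
W = nRT ln(V₂/V₁) = 0.849×8.314×396×ln(2.62) = 2690 J.
Q = ΔU + W = 2690 J.
State after step 1: P = 121 kPa, V = 23.2 L, T = 396 K.
Step 2 — Isobaric: P stays 121 kPa; V/T = const ⇒ T₂ = 206 K, V₂ = 12.1 L.
W = PΔV = 121×(12.1−23.2) kPa·L = -1340 J.
ΔU = nCvΔT = 0.849×20.8×(206−396) = -3350 J.
Q = ΔU + W = nCpΔT = -4700 J.
Net over both steps: W = 1350 J, Q = -2000 J, ΔU = -3350 J.

1350 J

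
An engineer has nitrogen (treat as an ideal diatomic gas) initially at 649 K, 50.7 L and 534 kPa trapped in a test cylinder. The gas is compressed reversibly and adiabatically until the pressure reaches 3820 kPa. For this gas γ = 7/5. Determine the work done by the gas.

-51100 J

n = P₁V₁/(RT₁) = 534×50.7/(8.314×649) = 5.02 mol.
Adiabatic: T₂/T₁ = (P₂/P₁)^((γ−1)/γ) ⇒ T₂ = 649×(7.15)^0.286 = 1140 K; V₂ = 12.4 L.
ΔU = nCvΔT = 5.02×20.8×(1140−649) = 51100 J.
Q = 0 for an adiabatic process, so W = −ΔU = -51100 J.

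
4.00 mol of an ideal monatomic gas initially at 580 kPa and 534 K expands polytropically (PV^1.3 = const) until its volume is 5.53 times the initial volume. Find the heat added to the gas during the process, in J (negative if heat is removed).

13100 J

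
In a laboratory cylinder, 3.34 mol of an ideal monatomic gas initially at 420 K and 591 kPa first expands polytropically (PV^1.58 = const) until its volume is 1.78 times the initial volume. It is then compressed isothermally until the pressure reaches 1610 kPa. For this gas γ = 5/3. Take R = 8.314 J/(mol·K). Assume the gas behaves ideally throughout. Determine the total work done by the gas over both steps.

V₁ = nRT₁/P₁ = 3.34×8.314×420/591 = 19.7 L.
Step 1 — Polytropic n=1.58: T₂ = T₁(V₁/V₂)^(n−1) = 420×(0.562)^0.58 = 301 K; P₂ = P₁(V₁/V₂)^n = 238 kPa.
W = (P₁V₁−P₂V₂)/(n−1) = (591×19.7−238×35.1)/0.58 = 5720 J.
ΔU = nCvΔT = 3.34×12.5×(301−420) = -4970 J.
Q = ΔU + W = 743 J.
State after step 1: P = 238 kPa, V = 35.1 L, T = 301 K.
Step 2 — Isothermal: T stays 301 K; PV = const ⇒ V₂ = 5.18 L, P₂ = 1610 kPa.
ΔU = 0 (ideal gas, T constant).
W = nRT ln(V₂/V₁) = 3.34×8.314×301×ln(0.148) = -16000 J.
Q = ΔU + W = -16000 J.
Net over both steps: W = -10300 J, Q = -15200 J, ΔU = -4970 J.

-10300 J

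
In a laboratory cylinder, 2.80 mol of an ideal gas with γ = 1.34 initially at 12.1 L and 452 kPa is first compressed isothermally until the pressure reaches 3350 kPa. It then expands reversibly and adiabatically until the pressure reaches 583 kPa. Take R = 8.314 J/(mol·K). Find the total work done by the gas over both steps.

T₁ = P₁V₁/(nR) = 452×12.1/(2.80×8.314) = 235 K.
Step 1 — Isothermal: T stays 235 K; PV = const ⇒ V₂ = 1.63 L, P₂ = 3350 kPa.
ΔU = 0 (ideal gas, T constant).
W = nRT ln(V₂/V₁) = 2.80×8.314×235×ln(0.135) = -11000 J.
Q = ΔU + W = -11000 J.
State after step 1: P = 3350 kPa, V = 1.63 L, T = 235 K.
Step 2 — Adiabatic: T₂/T₁ = (P₂/P₁)^((γ−1)/γ) ⇒ T₂ = 235×(0.174)^0.254 = 151 K; V₂ = 6.02 L.
ΔU = nCvΔT = 2.80×24.5×(151−235) = -5760 J.
Q = 0 for an adiabatic process, so W = −ΔU = 5760 J.
Net over both steps: W = -5190 J, Q = -11000 J, ΔU = -5760 J.

-5190 J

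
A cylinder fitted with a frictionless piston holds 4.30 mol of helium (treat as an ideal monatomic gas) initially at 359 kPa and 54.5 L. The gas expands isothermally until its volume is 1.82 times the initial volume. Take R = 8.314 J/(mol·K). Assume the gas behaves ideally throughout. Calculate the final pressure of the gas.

197 kPa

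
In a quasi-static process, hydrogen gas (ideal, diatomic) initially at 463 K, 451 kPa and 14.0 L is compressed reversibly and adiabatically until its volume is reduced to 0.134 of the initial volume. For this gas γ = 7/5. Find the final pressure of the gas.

7520 kPa

Adiabatic: TV^(γ−1) = const ⇒ T₂ = 463×(7.46)^0.400 = 1030 K; PV^γ = const ⇒ P₂ = 7520 kPa.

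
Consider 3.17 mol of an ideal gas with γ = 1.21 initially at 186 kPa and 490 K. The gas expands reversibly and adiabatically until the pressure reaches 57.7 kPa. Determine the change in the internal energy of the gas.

-11300 J

V₁ = nRT₁/P₁ = 3.17×8.314×490/186 = 69.4 L.
Adiabatic: T₂/T₁ = (P₂/P₁)^((γ−1)/γ) ⇒ T₂ = 490×(0.310)^0.174 = 400 K; V₂ = 183 L.
For an ideal gas ΔU = nCvΔT with Cv = R/(γ−1) = 39.6 J/(mol·K).
ΔU = 3.17×39.6×(400−490) = -11300 J.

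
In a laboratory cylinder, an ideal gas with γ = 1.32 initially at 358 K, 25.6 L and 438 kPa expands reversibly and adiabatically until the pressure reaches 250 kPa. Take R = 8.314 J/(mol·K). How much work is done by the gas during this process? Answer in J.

4450 J

n = P₁V₁/(RT₁) = 438×25.6/(8.314×358) = 3.77 mol.
Adiabatic: T₂/T₁ = (P₂/P₁)^((γ−1)/γ) ⇒ T₂ = 358×(0.571)^0.242 = 312 K; V₂ = 39.2 L.
ΔU = nCvΔT = 3.77×26.0×(312−358) = -4450 J.
Q = 0 for an adiabatic process, so W = −ΔU = 4450 J.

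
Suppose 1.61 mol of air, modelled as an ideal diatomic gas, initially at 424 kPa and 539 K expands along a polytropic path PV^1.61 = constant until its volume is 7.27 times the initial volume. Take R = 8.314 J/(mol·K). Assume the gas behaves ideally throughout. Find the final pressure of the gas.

V₁ = nRT₁/P₁ = 1.61×8.314×539/424 = 17.0 L.
Polytropic n=1.61: T₂ = T₁(V₁/V₂)^(n−1) = 539×(0.138)^0.61 = 161 K; P₂ = P₁(V₁/V₂)^n = 17.4 kPa.

17.4 kPa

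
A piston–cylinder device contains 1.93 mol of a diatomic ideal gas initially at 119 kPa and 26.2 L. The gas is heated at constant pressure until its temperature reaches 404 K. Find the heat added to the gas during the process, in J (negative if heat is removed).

T₁ = P₁V₁/(nR) = 119×26.2/(1.93×8.314) = 194 K.
Isobaric: P stays 119 kPa; V/T = const ⇒ T₂ = 404 K, V₂ = 54.5 L.
W = PΔV = 119×(54.5−26.2) kPa·L = 3360 J.
ΔU = nCvΔT = 1.93×20.8×(404−194) = 8410 J.
Q = ΔU + W = nCpΔT = 11800 J.

11800 J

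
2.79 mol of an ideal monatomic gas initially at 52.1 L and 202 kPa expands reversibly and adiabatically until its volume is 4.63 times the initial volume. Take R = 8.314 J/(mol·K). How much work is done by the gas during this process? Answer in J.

10100 J

T₁ = P₁V₁/(nR) = 202×52.1/(2.79×8.314) = 454 K.
Adiabatic: TV^(γ−1) = const ⇒ T₂ = 454×(0.216)^0.667 = 163 K; PV^γ = const ⇒ P₂ = 15.7 kPa.
ΔU = nCvΔT = 2.79×12.5×(163−454) = -10100 J.
Q = 0 for an adiabatic process, so W = −ΔU = 10100 J.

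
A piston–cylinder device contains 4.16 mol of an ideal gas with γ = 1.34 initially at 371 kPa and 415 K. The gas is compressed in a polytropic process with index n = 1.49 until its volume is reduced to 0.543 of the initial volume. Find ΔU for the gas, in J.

14700 J

V₁ = nRT₁/P₁ = 4.16×8.314×415/371 = 38.7 L.
Polytropic n=1.49: T₂ = T₁(V₁/V₂)^(n−1) = 415×(1.84)^0.49 = 560 K; P₂ = P₁(V₁/V₂)^n = 922 kPa.
For an ideal gas ΔU = nCvΔT with Cv = R/(γ−1) = 24.5 J/(mol·K).
ΔU = 4.16×24.5×(560−415) = 14700 J.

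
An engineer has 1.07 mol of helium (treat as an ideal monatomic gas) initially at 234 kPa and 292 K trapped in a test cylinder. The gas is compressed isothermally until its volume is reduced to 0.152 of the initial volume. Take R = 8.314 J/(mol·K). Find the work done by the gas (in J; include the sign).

-4890 J

V₁ = nRT₁/P₁ = 1.07×8.314×292/234 = 11.1 L.
Isothermal: T stays 292 K; PV = const ⇒ V₂ = 1.69 L, P₂ = 1540 kPa.
W = nRT ln(V₂/V₁) = 1.07×8.314×292×ln(0.152) = -4890 J.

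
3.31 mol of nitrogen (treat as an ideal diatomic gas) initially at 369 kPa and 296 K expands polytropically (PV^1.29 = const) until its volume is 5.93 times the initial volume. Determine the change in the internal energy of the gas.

-8210 J

V₁ = nRT₁/P₁ = 3.31×8.314×296/369 = 22.1 L.
Polytropic n=1.29: T₂ = T₁(V₁/V₂)^(n−1) = 296×(0.169)^0.29 = 177 K; P₂ = P₁(V₁/V₂)^n = 37.1 kPa.
For an ideal gas ΔU = nCvΔT with Cv = (5/2)R = 20.8 J/(mol·K).
ΔU = 3.31×20.8×(177−296) = -8210 J.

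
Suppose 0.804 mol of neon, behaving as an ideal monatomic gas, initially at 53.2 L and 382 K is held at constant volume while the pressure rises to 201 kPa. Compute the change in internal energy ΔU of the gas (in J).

P₁ = nRT₁/V₁ = 0.804×8.314×382/53.2 = 48.0 kPa.
Isochoric: V stays 53.2 L; P/T = const ⇒ T₂ = 1600 K, P₂ = 201 kPa.
For an ideal gas ΔU = nCvΔT with Cv = (3/2)R = 12.5 J/(mol·K).
ΔU = 0.804×12.5×(1600−382) = 12200 J.

12200 J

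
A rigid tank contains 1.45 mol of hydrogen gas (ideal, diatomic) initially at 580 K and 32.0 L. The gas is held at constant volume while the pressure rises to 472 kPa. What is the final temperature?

1250 K

P₁ = nRT₁/V₁ = 1.45×8.314×580/32.0 = 219 kPa.
Isochoric: V stays 32.0 L; P/T = const ⇒ T₂ = 1250 K, P₂ = 472 kPa.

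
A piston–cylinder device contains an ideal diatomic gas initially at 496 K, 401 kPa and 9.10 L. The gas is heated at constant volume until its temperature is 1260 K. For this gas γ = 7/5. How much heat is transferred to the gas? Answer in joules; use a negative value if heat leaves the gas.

n = P₁V₁/(RT₁) = 401×9.10/(8.314×496) = 0.885 mol.
Isochoric: V stays 9.10 L; P/T = const ⇒ T₂ = 1260 K, P₂ = 1020 kPa.
W = 0 (no volume change).
ΔU = nCvΔT = 0.885×20.8×(1260−496) = 14100 J.
Q = ΔU = 14100 J.

14100 J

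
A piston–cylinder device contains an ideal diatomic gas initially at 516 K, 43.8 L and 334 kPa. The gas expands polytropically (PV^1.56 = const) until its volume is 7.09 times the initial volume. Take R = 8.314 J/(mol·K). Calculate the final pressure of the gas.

Polytropic n=1.56: T₂ = T₁(V₁/V₂)^(n−1) = 516×(0.141)^0.56 = 172 K; P₂ = P₁(V₁/V₂)^n = 15.7 kPa.

15.7 kPa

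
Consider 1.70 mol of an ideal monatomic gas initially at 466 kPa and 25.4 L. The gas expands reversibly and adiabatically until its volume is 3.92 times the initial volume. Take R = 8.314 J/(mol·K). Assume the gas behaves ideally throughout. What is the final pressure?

47.8 kPa

T₁ = P₁V₁/(nR) = 466×25.4/(1.70×8.314) = 837 K.
Adiabatic: TV^(γ−1) = const ⇒ T₂ = 837×(0.255)^0.667 = 337 K; PV^γ = const ⇒ P₂ = 47.8 kPa.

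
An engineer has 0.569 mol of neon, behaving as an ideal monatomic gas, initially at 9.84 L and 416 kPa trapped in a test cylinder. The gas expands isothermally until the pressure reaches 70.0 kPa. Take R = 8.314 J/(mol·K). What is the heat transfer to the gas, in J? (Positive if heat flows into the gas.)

T₁ = P₁V₁/(nR) = 416×9.84/(0.569×8.314) = 865 K.
Isothermal: T stays 865 K; PV = const ⇒ V₂ = 58.5 L, P₂ = 70.0 kPa.
ΔU = 0 (ideal gas, T constant).
W = nRT ln(V₂/V₁) = 0.569×8.314×865×ln(5.94) = 7300 J.
Q = ΔU + W = 7300 J.

7300 J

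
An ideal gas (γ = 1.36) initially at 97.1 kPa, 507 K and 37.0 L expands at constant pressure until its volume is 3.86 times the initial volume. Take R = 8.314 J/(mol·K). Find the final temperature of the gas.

1960 K

Isobaric: P stays 97.1 kPa; V/T = const ⇒ T₂ = 1960 K, V₂ = 143 L.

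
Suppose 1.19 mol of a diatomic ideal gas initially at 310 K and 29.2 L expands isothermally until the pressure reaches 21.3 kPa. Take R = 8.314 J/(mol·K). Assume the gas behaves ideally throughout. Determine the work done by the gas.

P₁ = nRT₁/V₁ = 1.19×8.314×310/29.2 = 105 kPa.
Isothermal: T stays 310 K; PV = const ⇒ V₂ = 144 L, P₂ = 21.3 kPa.
W = nRT ln(V₂/V₁) = 1.19×8.314×310×ln(4.93) = 4890 J.

4890 J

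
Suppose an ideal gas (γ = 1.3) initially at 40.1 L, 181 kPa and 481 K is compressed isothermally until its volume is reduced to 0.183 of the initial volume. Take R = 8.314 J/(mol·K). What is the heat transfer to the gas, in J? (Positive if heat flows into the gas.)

n = P₁V₁/(RT₁) = 181×40.1/(8.314×481) = 1.81 mol.
Isothermal: T stays 481 K; PV = const ⇒ V₂ = 7.34 L, P₂ = 989 kPa.
ΔU = 0 (ideal gas, T constant).
W = nRT ln(V₂/V₁) = 1.81×8.314×481×ln(0.183) = -12300 J.
Q = ΔU + W = -12300 J.

-12300 J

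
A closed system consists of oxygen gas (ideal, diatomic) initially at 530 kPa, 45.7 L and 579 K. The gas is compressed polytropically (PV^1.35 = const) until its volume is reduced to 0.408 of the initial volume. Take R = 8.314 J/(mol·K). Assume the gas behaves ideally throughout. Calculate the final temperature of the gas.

792 K

Polytropic n=1.35: T₂ = T₁(V₁/V₂)^(n−1) = 579×(2.45)^0.35 = 792 K; P₂ = P₁(V₁/V₂)^n = 1780 kPa.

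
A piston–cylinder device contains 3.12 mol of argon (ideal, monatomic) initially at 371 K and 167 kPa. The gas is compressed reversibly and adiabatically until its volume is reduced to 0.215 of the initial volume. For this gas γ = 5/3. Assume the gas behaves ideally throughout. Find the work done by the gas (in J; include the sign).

-25800 J

V₁ = nRT₁/P₁ = 3.12×8.314×371/167 = 57.6 L.
Adiabatic: TV^(γ−1) = const ⇒ T₂ = 371×(4.65)^0.667 = 1030 K; PV^γ = const ⇒ P₂ = 2160 kPa.
ΔU = nCvΔT = 3.12×12.5×(1030−371) = 25800 J.
Q = 0 for an adiabatic process, so W = −ΔU = -25800 J.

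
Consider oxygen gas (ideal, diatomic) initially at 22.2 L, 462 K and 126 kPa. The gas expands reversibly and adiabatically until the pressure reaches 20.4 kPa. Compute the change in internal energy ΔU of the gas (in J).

-2840 J

n = P₁V₁/(RT₁) = 126×22.2/(8.314×462) = 0.728 mol.
Adiabatic: T₂/T₁ = (P₂/P₁)^((γ−1)/γ) ⇒ T₂ = 462×(0.162)^0.286 = 275 K; V₂ = 81.5 L.
For an ideal gas ΔU = nCvΔT with Cv = (5/2)R = 20.8 J/(mol·K).
ΔU = 0.728×20.8×(275−462) = -2840 J.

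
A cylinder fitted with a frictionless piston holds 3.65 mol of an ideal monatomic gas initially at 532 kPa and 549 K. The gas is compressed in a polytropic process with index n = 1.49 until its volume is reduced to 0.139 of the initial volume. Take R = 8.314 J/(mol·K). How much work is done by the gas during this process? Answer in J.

-55400 J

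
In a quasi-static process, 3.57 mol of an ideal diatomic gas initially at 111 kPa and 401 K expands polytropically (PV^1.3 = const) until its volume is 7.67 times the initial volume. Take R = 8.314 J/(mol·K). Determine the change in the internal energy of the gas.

-13600 J

V₁ = nRT₁/P₁ = 3.57×8.314×401/111 = 107 L.
Polytropic n=1.3: T₂ = T₁(V₁/V₂)^(n−1) = 401×(0.130)^0.30 = 218 K; P₂ = P₁(V₁/V₂)^n = 7.85 kPa.
For an ideal gas ΔU = nCvΔT with Cv = (5/2)R = 20.8 J/(mol·K).
ΔU = 3.57×20.8×(218−401) = -13600 J.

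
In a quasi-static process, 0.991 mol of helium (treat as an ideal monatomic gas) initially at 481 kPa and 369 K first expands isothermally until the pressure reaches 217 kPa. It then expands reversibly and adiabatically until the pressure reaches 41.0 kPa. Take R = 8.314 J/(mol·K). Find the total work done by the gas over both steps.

V₁ = nRT₁/P₁ = 0.991×8.314×369/481 = 6.32 L.
Step 1 — Isothermal: T stays 369 K; PV = const ⇒ V₂ = 14.0 L, P₂ = 217 kPa.
ΔU = 0 (ideal gas, T constant).
W = nRT ln(V₂/V₁) = 0.991×8.314×369×ln(2.22) = 2420 J.
Q = ΔU + W = 2420 J.
State after step 1: P = 217 kPa, V = 14.0 L, T = 369 K.
Step 2 — Adiabatic: T₂/T₁ = (P₂/P₁)^((γ−1)/γ) ⇒ T₂ = 369×(0.189)^0.400 = 189 K; V₂ = 38.1 L.
ΔU = nCvΔT = 0.991×12.5×(189−369) = -2220 J.
Q = 0 for an adiabatic process, so W = −ΔU = 2220 J.
Net over both steps: W = 4640 J, Q = 2420 J, ΔU = -2220 J.

4640 J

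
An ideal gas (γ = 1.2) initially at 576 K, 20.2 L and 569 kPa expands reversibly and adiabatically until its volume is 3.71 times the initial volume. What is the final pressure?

Adiabatic: TV^(γ−1) = const ⇒ T₂ = 576×(0.270)^0.200 = 443 K; PV^γ = const ⇒ P₂ = 118 kPa.

118 kPa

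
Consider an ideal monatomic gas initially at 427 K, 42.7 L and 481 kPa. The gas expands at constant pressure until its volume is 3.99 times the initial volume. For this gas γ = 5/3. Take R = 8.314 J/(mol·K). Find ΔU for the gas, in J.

n = P₁V₁/(RT₁) = 481×42.7/(8.314×427) = 5.79 mol.
Isobaric: P stays 481 kPa; V/T = const ⇒ T₂ = 1700 K, V₂ = 170 L.
For an ideal gas ΔU = nCvΔT with Cv = (3/2)R = 12.5 J/(mol·K).
ΔU = 5.79×12.5×(1700−427) = 92100 J.

92100 J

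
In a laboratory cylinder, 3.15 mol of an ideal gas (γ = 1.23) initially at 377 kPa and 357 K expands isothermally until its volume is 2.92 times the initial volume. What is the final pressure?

V₁ = nRT₁/P₁ = 3.15×8.314×357/377 = 24.8 L.
Isothermal: T stays 357 K; PV = const ⇒ V₂ = 72.4 L, P₂ = 129 kPa.

129 kPa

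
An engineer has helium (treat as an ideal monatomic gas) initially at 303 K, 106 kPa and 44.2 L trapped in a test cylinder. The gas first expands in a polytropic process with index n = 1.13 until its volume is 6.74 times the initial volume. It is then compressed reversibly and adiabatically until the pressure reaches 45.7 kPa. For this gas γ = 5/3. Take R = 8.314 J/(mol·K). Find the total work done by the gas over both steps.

4120 J

n = P₁V₁/(RT₁) = 106×44.2/(8.314×303) = 1.86 mol.
Step 1 — Polytropic n=1.13: T₂ = T₁(V₁/V₂)^(n−1) = 303×(0.148)^0.13 = 236 K; P₂ = P₁(V₁/V₂)^n = 12.3 kPa.
W = (P₁V₁−P₂V₂)/(n−1) = (106×44.2−12.3×298)/0.13 = 7920 J.
ΔU = nCvΔT = 1.86×12.5×(236−303) = -1540 J.
Q = ΔU + W = 6370 J.
State after step 1: P = 12.3 kPa, V = 298 L, T = 236 K.
Step 2 — Adiabatic: T₂/T₁ = (P₂/P₁)^((γ−1)/γ) ⇒ T₂ = 236×(3.72)^0.400 = 400 K; V₂ = 135 L.
ΔU = nCvΔT = 1.86×12.5×(400−236) = 3790 J.
Q = 0 for an adiabatic process, so W = −ΔU = -3790 J.
Net over both steps: W = 4120 J, Q = 6370 J, ΔU = 2250 J.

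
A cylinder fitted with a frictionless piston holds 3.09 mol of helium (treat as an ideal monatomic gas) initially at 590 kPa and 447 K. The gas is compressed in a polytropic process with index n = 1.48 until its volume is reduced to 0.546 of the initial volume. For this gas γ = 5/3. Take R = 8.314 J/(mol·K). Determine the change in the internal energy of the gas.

V₁ = nRT₁/P₁ = 3.09×8.314×447/590 = 19.5 L.
Polytropic n=1.48: T₂ = T₁(V₁/V₂)^(n−1) = 447×(1.83)^0.48 = 598 K; P₂ = P₁(V₁/V₂)^n = 1440 kPa.
For an ideal gas ΔU = nCvΔT with Cv = (3/2)R = 12.5 J/(mol·K).
ΔU = 3.09×12.5×(598−447) = 5810 J.

5810 J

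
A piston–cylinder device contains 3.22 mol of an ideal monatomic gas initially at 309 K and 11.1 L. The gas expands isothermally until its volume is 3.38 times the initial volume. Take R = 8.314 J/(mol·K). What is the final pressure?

P₁ = nRT₁/V₁ = 3.22×8.314×309/11.1 = 745 kPa.
Isothermal: T stays 309 K; PV = const ⇒ V₂ = 37.5 L, P₂ = 220 kPa.

220 kPa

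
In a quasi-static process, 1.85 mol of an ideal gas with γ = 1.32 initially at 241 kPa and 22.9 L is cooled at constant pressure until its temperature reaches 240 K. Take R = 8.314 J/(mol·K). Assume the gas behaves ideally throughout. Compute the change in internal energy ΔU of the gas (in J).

-5710 J

T₁ = P₁V₁/(nR) = 241×22.9/(1.85×8.314) = 359 K.
Isobaric: P stays 241 kPa; V/T = const ⇒ T₂ = 240 K, V₂ = 15.3 L.
For an ideal gas ΔU = nCvΔT with Cv = R/(γ−1) = 26.0 J/(mol·K).
ΔU = 1.85×26.0×(240−359) = -5710 J.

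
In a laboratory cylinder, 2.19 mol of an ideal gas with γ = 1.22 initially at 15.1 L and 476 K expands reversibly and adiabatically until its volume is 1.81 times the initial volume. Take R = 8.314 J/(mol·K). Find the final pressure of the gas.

P₁ = nRT₁/V₁ = 2.19×8.314×476/15.1 = 574 kPa.
Adiabatic: TV^(γ−1) = const ⇒ T₂ = 476×(0.552)^0.220 = 418 K; PV^γ = const ⇒ P₂ = 278 kPa.

278 kPa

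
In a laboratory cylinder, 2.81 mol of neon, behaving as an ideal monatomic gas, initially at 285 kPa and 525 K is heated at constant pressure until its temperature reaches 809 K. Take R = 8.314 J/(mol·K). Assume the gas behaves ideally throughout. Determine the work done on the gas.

-6630 J

V₁ = nRT₁/P₁ = 2.81×8.314×525/285 = 43.0 L.
Isobaric: P stays 285 kPa; V/T = const ⇒ T₂ = 809 K, V₂ = 66.3 L.
W = PΔV = 285×(66.3−43.0) kPa·L = 6630 J.
Work done on the gas = −W_by = -6630 J.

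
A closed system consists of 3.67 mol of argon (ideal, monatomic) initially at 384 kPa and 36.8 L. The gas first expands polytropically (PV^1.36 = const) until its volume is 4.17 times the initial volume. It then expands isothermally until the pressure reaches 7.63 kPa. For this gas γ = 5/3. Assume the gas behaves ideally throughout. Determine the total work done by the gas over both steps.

T₁ = P₁V₁/(nR) = 384×36.8/(3.67×8.314) = 463 K.
Step 1 — Polytropic n=1.36: T₂ = T₁(V₁/V₂)^(n−1) = 463×(0.240)^0.36 = 277 K; P₂ = P₁(V₁/V₂)^n = 55.1 kPa.
W = (P₁V₁−P₂V₂)/(n−1) = (384×36.8−55.1×153)/0.36 = 15800 J.
ΔU = nCvΔT = 3.67×12.5×(277−463) = -8520 J.
Q = ΔU + W = 7260 J.
State after step 1: P = 55.1 kPa, V = 153 L, T = 277 K.
Step 2 — Isothermal: T stays 277 K; PV = const ⇒ V₂ = 1110 L, P₂ = 7.63 kPa.
ΔU = 0 (ideal gas, T constant).
W = nRT ln(V₂/V₁) = 3.67×8.314×277×ln(7.22) = 16700 J.
Q = ΔU + W = 16700 J.
Net over both steps: W = 32500 J, Q = 24000 J, ΔU = -8520 J.

32500 J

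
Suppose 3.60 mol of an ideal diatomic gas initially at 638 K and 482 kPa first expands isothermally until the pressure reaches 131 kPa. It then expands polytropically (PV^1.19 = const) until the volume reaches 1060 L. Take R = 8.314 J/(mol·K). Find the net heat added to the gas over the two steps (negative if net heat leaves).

41400 J

V₁ = nRT₁/P₁ = 3.60×8.314×638/482 = 39.6 L.
Step 1 — Isothermal: T stays 638 K; PV = const ⇒ V₂ = 146 L, P₂ = 131 kPa.
ΔU = 0 (ideal gas, T constant).
W = nRT ln(V₂/V₁) = 3.60×8.314×638×ln(3.68) = 24900 J.
Q = ΔU + W = 24900 J.
State after step 1: P = 131 kPa, V = 146 L, T = 638 K.
Step 2 — Polytropic n=1.19: T₂ = T₁(V₁/V₂)^(n−1) = 638×(0.138)^0.19 = 438 K; P₂ = P₁(V₁/V₂)^n = 12.4 kPa.
W = (P₁V₁−P₂V₂)/(n−1) = (131×146−12.4×1060)/0.19 = 31600 J.
ΔU = nCvΔT = 3.60×20.8×(438−638) = -15000 J.
Q = ΔU + W = 16600 J.
Net over both steps: W = 56400 J, Q = 41400 J, ΔU = -15000 J.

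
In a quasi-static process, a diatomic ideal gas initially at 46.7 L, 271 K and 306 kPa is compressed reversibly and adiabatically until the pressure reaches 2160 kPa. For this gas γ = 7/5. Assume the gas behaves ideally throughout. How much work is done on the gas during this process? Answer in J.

26700 J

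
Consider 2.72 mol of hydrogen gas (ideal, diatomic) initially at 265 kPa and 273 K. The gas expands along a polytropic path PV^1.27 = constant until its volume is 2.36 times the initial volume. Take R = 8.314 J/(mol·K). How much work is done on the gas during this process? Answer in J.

V₁ = nRT₁/P₁ = 2.72×8.314×273/265 = 23.3 L.
Polytropic n=1.27: T₂ = T₁(V₁/V₂)^(n−1) = 273×(0.424)^0.27 = 217 K; P₂ = P₁(V₁/V₂)^n = 89.1 kPa.
W = (P₁V₁−P₂V₂)/(n−1) = (265×23.3−89.1×55.0)/0.27 = 4730 J.
Work done on the gas = −W_by = -4730 J.

-4730 J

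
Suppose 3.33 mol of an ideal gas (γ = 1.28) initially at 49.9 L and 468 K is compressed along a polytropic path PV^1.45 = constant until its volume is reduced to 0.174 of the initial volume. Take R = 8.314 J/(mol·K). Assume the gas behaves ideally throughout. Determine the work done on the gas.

34500 J

P₁ = nRT₁/V₁ = 3.33×8.314×468/49.9 = 260 kPa.
Polytropic n=1.45: T₂ = T₁(V₁/V₂)^(n−1) = 468×(5.75)^0.45 = 1030 K; P₂ = P₁(V₁/V₂)^n = 3280 kPa.
W = (P₁V₁−P₂V₂)/(n−1) = (260×49.9−3280×8.68)/0.45 = -34500 J.
Work done on the gas = −W_by = 34500 J.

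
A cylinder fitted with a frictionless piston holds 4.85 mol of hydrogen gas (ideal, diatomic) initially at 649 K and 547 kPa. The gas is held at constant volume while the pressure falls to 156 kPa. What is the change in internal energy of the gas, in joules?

V₁ = nRT₁/P₁ = 4.85×8.314×649/547 = 47.8 L.
Isochoric: V stays 47.8 L; P/T = const ⇒ T₂ = 185 K, P₂ = 156 kPa.
For an ideal gas ΔU = nCvΔT with Cv = (5/2)R = 20.8 J/(mol·K).
ΔU = 4.85×20.8×(185−649) = -46800 J.

-46800 J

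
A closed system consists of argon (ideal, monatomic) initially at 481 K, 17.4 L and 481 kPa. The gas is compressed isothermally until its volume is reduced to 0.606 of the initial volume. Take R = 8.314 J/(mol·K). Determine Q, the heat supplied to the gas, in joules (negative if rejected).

-4190 J

n = P₁V₁/(RT₁) = 481×17.4/(8.314×481) = 2.09 mol.
Isothermal: T stays 481 K; PV = const ⇒ V₂ = 10.5 L, P₂ = 794 kPa.
ΔU = 0 (ideal gas, T constant).
W = nRT ln(V₂/V₁) = 2.09×8.314×481×ln(0.606) = -4190 J.
Q = ΔU + W = -4190 J.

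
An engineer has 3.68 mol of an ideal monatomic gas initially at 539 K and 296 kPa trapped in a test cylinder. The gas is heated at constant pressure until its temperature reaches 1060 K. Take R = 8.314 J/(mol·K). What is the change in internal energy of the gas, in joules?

V₁ = nRT₁/P₁ = 3.68×8.314×539/296 = 55.7 L.
Isobaric: P stays 296 kPa; V/T = const ⇒ T₂ = 1060 K, V₂ = 110 L.
For an ideal gas ΔU = nCvΔT with Cv = (3/2)R = 12.5 J/(mol·K).
ΔU = 3.68×12.5×(1060−539) = 23900 J.

23900 J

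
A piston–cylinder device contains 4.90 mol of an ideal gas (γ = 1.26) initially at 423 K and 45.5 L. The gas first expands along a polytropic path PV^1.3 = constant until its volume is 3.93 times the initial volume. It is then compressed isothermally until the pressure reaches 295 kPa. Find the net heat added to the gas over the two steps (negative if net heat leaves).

-20500 J

P₁ = nRT₁/V₁ = 4.90×8.314×423/45.5 = 379 kPa.
Step 1 — Polytropic n=1.3: T₂ = T₁(V₁/V₂)^(n−1) = 423×(0.254)^0.30 = 281 K; P₂ = P₁(V₁/V₂)^n = 63.9 kPa.
W = (P₁V₁−P₂V₂)/(n−1) = (379×45.5−63.9×179)/0.30 = 19300 J.
ΔU = nCvΔT = 4.90×32.0×(281−423) = -22300 J.
Q = ΔU + W = -2980 J.
State after step 1: P = 63.9 kPa, V = 179 L, T = 281 K.
Step 2 — Isothermal: T stays 281 K; PV = const ⇒ V₂ = 38.7 L, P₂ = 295 kPa.
ΔU = 0 (ideal gas, T constant).
W = nRT ln(V₂/V₁) = 4.90×8.314×281×ln(0.217) = -17500 J.
Q = ΔU + W = -17500 J.
Net over both steps: W = 1860 J, Q = -20500 J, ΔU = -22300 J.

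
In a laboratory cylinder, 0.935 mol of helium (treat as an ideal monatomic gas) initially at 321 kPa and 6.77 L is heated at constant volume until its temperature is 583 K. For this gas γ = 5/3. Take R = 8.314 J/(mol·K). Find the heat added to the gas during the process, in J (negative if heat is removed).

T₁ = P₁V₁/(nR) = 321×6.77/(0.935×8.314) = 280 K.
Isochoric: V stays 6.77 L; P/T = const ⇒ T₂ = 583 K, P₂ = 669 kPa.
W = 0 (no volume change).
ΔU = nCvΔT = 0.935×12.5×(583−280) = 3540 J.
Q = ΔU = 3540 J.

3540 J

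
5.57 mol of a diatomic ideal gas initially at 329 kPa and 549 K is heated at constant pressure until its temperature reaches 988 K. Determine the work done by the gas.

V₁ = nRT₁/P₁ = 5.57×8.314×549/329 = 77.3 L.
Isobaric: P stays 329 kPa; V/T = const ⇒ T₂ = 988 K, V₂ = 139 L.
W = PΔV = 329×(139−77.3) kPa·L = 20300 J.

20300 J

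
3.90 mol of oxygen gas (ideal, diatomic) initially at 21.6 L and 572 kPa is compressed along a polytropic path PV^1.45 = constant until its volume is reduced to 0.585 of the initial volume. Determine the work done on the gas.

T₁ = P₁V₁/(nR) = 572×21.6/(3.90×8.314) = 381 K.
Polytropic n=1.45: T₂ = T₁(V₁/V₂)^(n−1) = 381×(1.71)^0.45 = 485 K; P₂ = P₁(V₁/V₂)^n = 1240 kPa.
W = (P₁V₁−P₂V₂)/(n−1) = (572×21.6−1240×12.6)/0.45 = -7490 J.
Work done on the gas = −W_by = 7490 J.

7490 J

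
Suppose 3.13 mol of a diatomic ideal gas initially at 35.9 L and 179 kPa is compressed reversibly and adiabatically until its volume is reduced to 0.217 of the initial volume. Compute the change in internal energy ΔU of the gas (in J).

13500 J

T₁ = P₁V₁/(nR) = 179×35.9/(3.13×8.314) = 247 K.
Adiabatic: TV^(γ−1) = const ⇒ T₂ = 247×(4.61)^0.400 = 455 K; PV^γ = const ⇒ P₂ = 1520 kPa.
For an ideal gas ΔU = nCvΔT with Cv = (5/2)R = 20.8 J/(mol·K).
ΔU = 3.13×20.8×(455−247) = 13500 J.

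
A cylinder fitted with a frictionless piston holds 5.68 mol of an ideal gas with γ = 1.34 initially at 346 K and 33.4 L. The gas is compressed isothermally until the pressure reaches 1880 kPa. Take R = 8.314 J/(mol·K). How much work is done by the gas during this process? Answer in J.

-22000 J

P₁ = nRT₁/V₁ = 5.68×8.314×346/33.4 = 489 kPa.
Isothermal: T stays 346 K; PV = const ⇒ V₂ = 8.69 L, P₂ = 1880 kPa.
W = nRT ln(V₂/V₁) = 5.68×8.314×346×ln(0.260) = -22000 J.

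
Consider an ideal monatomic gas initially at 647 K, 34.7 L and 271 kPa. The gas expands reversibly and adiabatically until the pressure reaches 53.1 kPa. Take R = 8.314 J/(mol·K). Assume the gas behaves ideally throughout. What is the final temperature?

Adiabatic: T₂/T₁ = (P₂/P₁)^((γ−1)/γ) ⇒ T₂ = 647×(0.196)^0.400 = 337 K; V₂ = 92.3 L.

337 K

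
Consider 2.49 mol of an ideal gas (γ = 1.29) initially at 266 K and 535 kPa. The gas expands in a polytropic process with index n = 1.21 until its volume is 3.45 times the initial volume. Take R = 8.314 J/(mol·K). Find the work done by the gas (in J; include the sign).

6000 J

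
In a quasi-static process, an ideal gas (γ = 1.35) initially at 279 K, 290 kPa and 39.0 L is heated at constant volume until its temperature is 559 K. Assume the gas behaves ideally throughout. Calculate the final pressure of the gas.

Isochoric: V stays 39.0 L; P/T = const ⇒ T₂ = 559 K, P₂ = 581 kPa.

581 kPa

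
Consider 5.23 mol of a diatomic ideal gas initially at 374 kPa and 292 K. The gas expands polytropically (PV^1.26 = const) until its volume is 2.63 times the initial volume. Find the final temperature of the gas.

227 K

V₁ = nRT₁/P₁ = 5.23×8.314×292/374 = 33.9 L.
Polytropic n=1.26: T₂ = T₁(V₁/V₂)^(n−1) = 292×(0.380)^0.26 = 227 K; P₂ = P₁(V₁/V₂)^n = 111 kPa.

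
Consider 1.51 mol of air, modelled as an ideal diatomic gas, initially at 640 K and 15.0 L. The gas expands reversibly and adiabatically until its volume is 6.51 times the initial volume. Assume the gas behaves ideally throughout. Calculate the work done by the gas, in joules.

10600 J

P₁ = nRT₁/V₁ = 1.51×8.314×640/15.0 = 536 kPa.
Adiabatic: TV^(γ−1) = const ⇒ T₂ = 640×(0.154)^0.400 = 303 K; PV^γ = const ⇒ P₂ = 38.9 kPa.
ΔU = nCvΔT = 1.51×20.8×(303−640) = -10600 J.
Q = 0 for an adiabatic process, so W = −ΔU = 10600 J.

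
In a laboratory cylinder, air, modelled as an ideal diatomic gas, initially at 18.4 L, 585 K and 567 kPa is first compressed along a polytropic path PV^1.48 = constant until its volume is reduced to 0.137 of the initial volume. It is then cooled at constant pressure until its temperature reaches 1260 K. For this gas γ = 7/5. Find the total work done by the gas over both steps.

n = P₁V₁/(RT₁) = 567×18.4/(8.314×585) = 2.15 mol.
Step 1 — Polytropic n=1.48: T₂ = T₁(V₁/V₂)^(n−1) = 585×(7.30)^0.48 = 1520 K; P₂ = P₁(V₁/V₂)^n = 10700 kPa.
W = (P₁V₁−P₂V₂)/(n−1) = (567×18.4−10700×2.52)/0.48 = -34700 J.
ΔU = nCvΔT = 2.15×20.8×(1520−585) = 41600 J.
Q = ΔU + W = 6940 J.
State after step 1: P = 10700 kPa, V = 2.52 L, T = 1520 K.
Step 2 — Isobaric: P stays 10700 kPa; V/T = const ⇒ T₂ = 1260 K, V₂ = 2.09 L.
W = PΔV = 10700×(2.09−2.52) kPa·L = -4620 J.
ΔU = nCvΔT = 2.15×20.8×(1260−1520) = -11500 J.
Q = ΔU + W = nCpΔT = -16200 J.
Net over both steps: W = -39300 J, Q = -9220 J, ΔU = 30100 J.

-39300 J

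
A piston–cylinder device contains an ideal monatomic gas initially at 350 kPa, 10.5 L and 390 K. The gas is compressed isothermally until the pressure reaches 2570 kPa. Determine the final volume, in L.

1.43 L

Isothermal: T stays 390 K; PV = const ⇒ V₂ = 1.43 L, P₂ = 2570 kPa.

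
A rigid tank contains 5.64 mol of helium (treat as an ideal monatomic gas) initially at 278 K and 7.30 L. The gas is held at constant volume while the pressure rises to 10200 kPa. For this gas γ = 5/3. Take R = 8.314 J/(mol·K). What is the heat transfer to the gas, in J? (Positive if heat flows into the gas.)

92100 J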